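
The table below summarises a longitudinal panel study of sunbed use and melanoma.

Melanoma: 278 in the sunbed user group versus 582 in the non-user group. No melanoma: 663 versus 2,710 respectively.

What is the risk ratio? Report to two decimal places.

1.67

From the description: a = 278, b = 663, c = 582, d = 2710.
Risk in exposed = 278/941 = 0.29543; risk in unexposed = 582/3292 = 0.17679.
RR = 0.29543 / 0.17679 = 1.67106
The risk among the exposed is 1.67 times that among the unexposed.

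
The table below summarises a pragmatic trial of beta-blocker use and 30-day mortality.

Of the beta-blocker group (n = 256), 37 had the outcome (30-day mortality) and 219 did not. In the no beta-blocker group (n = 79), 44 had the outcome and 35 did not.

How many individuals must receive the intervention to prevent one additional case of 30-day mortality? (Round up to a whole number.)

3

Risk in treated group = 37/256 = 0.14453; risk in control = 44/79 = 0.55696.
Absolute risk reduction = 0.55696 − 0.14453 = 0.41243
NNT = 1 / ARR = 1 / 0.41243 = 2.425 → round up → 3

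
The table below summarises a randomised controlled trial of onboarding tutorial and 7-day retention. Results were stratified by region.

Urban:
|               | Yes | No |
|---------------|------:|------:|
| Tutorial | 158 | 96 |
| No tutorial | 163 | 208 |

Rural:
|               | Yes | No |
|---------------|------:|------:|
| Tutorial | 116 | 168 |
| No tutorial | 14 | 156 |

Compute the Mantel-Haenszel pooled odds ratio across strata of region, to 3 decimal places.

OR_MH = Σ(aᵢdᵢ/nᵢ) / Σ(bᵢcᵢ/nᵢ), where nᵢ is the stratum total.
Stratum 1 (Urban): n = 625; a·d/n = 158·208/625 = 52.5824; b·c/n = 96·163/625 = 25.0368
Stratum 2 (Rural): n = 454; a·d/n = 116·156/454 = 39.8590; b·c/n = 168·14/454 = 5.1806
OR_MH = (52.5824 + 39.8590) / (25.0368 + 5.1806) = 92.4414 / 30.2174 = 3.05921

3.059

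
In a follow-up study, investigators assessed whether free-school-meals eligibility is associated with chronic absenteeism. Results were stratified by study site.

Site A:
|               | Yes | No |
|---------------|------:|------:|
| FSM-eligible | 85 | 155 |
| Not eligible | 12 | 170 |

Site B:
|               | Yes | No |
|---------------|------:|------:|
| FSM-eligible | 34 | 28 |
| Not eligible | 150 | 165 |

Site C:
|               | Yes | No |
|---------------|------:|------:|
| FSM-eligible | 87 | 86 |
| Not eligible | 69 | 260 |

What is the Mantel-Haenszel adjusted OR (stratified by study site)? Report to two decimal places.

OR_MH = Σ(aᵢdᵢ/nᵢ) / Σ(bᵢcᵢ/nᵢ), where nᵢ is the stratum total.
Stratum 1 (Site A): n = 422; a·d/n = 85·170/422 = 34.2417; b·c/n = 155·12/422 = 4.4076
Stratum 2 (Site B): n = 377; a·d/n = 34·165/377 = 14.8806; b·c/n = 28·150/377 = 11.1406
Stratum 3 (Site C): n = 502; a·d/n = 87·260/502 = 45.0598; b·c/n = 86·69/502 = 11.8207
OR_MH = (34.2417 + 14.8806 + 45.0598) / (4.4076 + 11.1406 + 11.8207) = 94.1821 / 27.3689 = 3.44121

3.44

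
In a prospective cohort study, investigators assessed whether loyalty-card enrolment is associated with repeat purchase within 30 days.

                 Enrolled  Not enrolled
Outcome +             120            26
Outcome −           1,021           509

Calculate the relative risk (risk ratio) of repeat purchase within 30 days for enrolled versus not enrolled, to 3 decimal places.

2.164

Reading the table with exposure as columns: a = 120 (Enrolled, case), b = 1021 (Enrolled, non-case), c = 26 (Not enrolled, case), d = 509.
Risk in exposed = 120/1141 = 0.10517; risk in unexposed = 26/535 = 0.04860.
RR = 0.10517 / 0.04860 = 2.16409
The risk among the exposed is 2.16 times that among the unexposed.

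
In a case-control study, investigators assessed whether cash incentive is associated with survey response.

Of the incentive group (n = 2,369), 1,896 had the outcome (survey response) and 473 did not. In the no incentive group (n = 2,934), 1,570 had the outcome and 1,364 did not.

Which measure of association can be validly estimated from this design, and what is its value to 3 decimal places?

From the description: a = 1896, b = 473, c = 1570, d = 1364.
This is a case-control study: participants were sampled on outcome status, so risks in the source population cannot be estimated directly — relative risk is not valid here. The odds ratio is the appropriate measure.
OR = (a·d)/(b·c) = (1896 × 1364) / (473 × 1570) = 2586144 / 742610 = 3.48251

3.483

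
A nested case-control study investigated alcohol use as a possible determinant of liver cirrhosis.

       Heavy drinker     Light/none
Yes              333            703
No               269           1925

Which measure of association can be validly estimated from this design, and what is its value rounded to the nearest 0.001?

3.390

Reading the table with exposure as columns: a = 333 (Heavy drinker, case), b = 269 (Heavy drinker, non-case), c = 703 (Light/none, case), d = 1925.
This is a nested case-control study: participants were sampled on outcome status, so risks in the source population cannot be estimated directly — relative risk is not valid here. The odds ratio is the appropriate measure.
OR = (a·d)/(b·c) = (333 × 1925) / (269 × 703) = 641025 / 189107 = 3.38975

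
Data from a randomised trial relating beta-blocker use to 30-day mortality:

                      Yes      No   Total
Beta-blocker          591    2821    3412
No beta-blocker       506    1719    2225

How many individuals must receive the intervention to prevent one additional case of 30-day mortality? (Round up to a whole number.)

19

Risk in treated group = 591/3412 = 0.17321; risk in control = 506/2225 = 0.22742.
Absolute risk reduction = 0.22742 − 0.17321 = 0.05420
NNT = 1 / ARR = 1 / 0.05420 = 18.449 → round up → 19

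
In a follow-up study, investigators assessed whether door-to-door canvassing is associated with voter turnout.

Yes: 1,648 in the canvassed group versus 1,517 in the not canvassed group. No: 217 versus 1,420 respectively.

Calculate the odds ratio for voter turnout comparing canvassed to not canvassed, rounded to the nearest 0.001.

From the description: a = 1648, b = 217, c = 1517, d = 1420.
OR = (a·d)/(b·c) = (1648 × 1420) / (217 × 1517) = 2340160 / 329189 = 7.10886
The odds of voter turnout are about 7.11 times as high in the canvassed group.

7.109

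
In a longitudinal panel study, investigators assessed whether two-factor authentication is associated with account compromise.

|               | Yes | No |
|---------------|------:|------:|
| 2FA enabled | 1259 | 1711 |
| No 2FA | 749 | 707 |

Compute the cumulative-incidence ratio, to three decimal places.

0.824

Cells: a = 1259, b = 1711, c = 749, d = 707.
Risk in exposed = 1259/2970 = 0.42391; risk in unexposed = 749/1456 = 0.51442.
RR = 0.42391 / 0.51442 = 0.82404
The risk is 18% lower among the exposed than among the unexposed.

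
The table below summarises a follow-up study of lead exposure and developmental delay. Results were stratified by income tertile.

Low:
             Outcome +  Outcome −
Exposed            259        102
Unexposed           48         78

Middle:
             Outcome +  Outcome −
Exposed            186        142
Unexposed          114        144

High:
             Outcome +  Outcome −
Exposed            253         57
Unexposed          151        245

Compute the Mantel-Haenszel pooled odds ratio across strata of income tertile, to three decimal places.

OR_MH = Σ(aᵢdᵢ/nᵢ) / Σ(bᵢcᵢ/nᵢ), where nᵢ is the stratum total.
Stratum 1 (Low): n = 487; a·d/n = 259·78/487 = 41.4825; b·c/n = 102·48/487 = 10.0534
Stratum 2 (Middle): n = 586; a·d/n = 186·144/586 = 45.7065; b·c/n = 142·114/586 = 27.6246
Stratum 3 (High): n = 706; a·d/n = 253·245/706 = 87.7975; b·c/n = 57·151/706 = 12.1912
OR_MH = (41.4825 + 45.7065 + 87.7975) / (10.0534 + 27.6246 + 12.1912) = 174.9865 / 49.8692 = 3.50891

3.509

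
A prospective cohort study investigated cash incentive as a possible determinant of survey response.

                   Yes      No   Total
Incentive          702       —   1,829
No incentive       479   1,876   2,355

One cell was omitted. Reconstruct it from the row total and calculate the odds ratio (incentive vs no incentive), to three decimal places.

2.440

The missing cell is in the exposed row: 1829 − 702 = 1127.
So a = 702, b = 1127, c = 479, d = 1876.
OR = (a·d)/(b·c) = (702 × 1876) / (1127 × 479) = 1316952 / 539833 = 2.43955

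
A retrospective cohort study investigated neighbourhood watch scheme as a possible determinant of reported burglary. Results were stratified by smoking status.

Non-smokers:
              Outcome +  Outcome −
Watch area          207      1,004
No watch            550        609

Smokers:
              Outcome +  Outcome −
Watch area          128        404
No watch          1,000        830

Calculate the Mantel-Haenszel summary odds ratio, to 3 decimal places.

OR_MH = Σ(aᵢdᵢ/nᵢ) / Σ(bᵢcᵢ/nᵢ), where nᵢ is the stratum total.
Stratum 1 (Non-smokers): n = 2370; a·d/n = 207·609/2370 = 53.1911; b·c/n = 1004·550/2370 = 232.9958
Stratum 2 (Smokers): n = 2362; a·d/n = 128·830/2362 = 44.9788; b·c/n = 404·1000/2362 = 171.0415
OR_MH = (53.1911 + 44.9788) / (232.9958 + 171.0415) = 98.1700 / 404.0373 = 0.24297

0.243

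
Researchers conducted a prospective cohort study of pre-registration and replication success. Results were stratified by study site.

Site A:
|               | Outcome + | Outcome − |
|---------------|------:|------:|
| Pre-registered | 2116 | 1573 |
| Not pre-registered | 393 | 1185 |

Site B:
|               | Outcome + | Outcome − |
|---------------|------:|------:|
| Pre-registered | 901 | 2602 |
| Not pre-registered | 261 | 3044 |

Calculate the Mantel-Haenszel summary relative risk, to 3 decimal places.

RR_MH = Σ(aᵢ·n₀ᵢ/nᵢ) / Σ(cᵢ·n₁ᵢ/nᵢ), with n₁ᵢ = aᵢ+bᵢ (exposed), n₀ᵢ = cᵢ+dᵢ (unexposed), nᵢ = n₁ᵢ+n₀ᵢ.
Stratum 1 (Site A): n₁ = 3689, n₀ = 1578, n = 5267; a·n₀/n = 2116·1578/5267 = 633.9563; c·n₁/n = 393·3689/5267 = 275.2567
Stratum 2 (Site B): n₁ = 3503, n₀ = 3305, n = 6808; a·n₀/n = 901·3305/6808 = 437.3979; c·n₁/n = 261·3503/6808 = 134.2954
RR_MH = (633.9563 + 437.3979) / (275.2567 + 134.2954) = 1071.3542 / 409.5521 = 2.61592

2.616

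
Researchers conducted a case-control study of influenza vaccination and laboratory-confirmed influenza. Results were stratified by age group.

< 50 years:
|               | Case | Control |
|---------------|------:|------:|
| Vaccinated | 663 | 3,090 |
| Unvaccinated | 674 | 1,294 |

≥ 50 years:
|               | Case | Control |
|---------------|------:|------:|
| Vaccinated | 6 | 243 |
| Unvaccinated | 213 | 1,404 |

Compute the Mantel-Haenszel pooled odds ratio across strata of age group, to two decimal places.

OR_MH = Σ(aᵢdᵢ/nᵢ) / Σ(bᵢcᵢ/nᵢ), where nᵢ is the stratum total.
Stratum 1 (< 50 years): n = 5721; a·d/n = 663·1294/5721 = 149.9601; b·c/n = 3090·674/5721 = 364.0378
Stratum 2 (≥ 50 years): n = 1866; a·d/n = 6·1404/1866 = 4.5145; b·c/n = 243·213/1866 = 27.7379
OR_MH = (149.9601 + 4.5145) / (364.0378 + 27.7379) = 154.4746 / 391.7757 = 0.39429

0.39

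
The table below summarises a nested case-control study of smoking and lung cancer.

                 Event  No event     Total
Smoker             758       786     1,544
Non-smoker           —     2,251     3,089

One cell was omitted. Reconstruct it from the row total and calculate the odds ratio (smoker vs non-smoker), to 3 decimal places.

The missing cell is in the unexposed row: 3089 − 2251 = 838.
So a = 758, b = 786, c = 838, d = 2251.
OR = (a·d)/(b·c) = (758 × 2251) / (786 × 838) = 1706258 / 658668 = 2.59047

2.590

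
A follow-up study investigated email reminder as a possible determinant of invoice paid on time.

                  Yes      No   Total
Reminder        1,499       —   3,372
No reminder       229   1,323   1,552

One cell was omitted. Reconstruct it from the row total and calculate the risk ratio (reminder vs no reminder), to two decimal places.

3.01

The missing cell is in the exposed row: 3372 − 1499 = 1873.
So a = 1499, b = 1873, c = 229, d = 1323.
RR = [a/(a+b)] / [c/(c+d)] = (1499/3372) / (229/1552) = 0.44454/0.14755 = 3.01280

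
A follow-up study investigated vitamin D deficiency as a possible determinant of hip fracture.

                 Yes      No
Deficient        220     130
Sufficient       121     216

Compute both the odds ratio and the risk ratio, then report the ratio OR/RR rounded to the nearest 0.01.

1.73

Cells: a = 220, b = 130, c = 121, d = 216.
OR = (220·216)/(130·121) = 47520/15730 = 3.02098
Risk in exposed = 220/350 = 0.62857; risk in unexposed = 121/337 = 0.35905; RR = 1.75065
OR/RR = 3.02098 / 1.75065 = 1.72563
The outcome is not rare, so the OR lies further from 1 than the RR.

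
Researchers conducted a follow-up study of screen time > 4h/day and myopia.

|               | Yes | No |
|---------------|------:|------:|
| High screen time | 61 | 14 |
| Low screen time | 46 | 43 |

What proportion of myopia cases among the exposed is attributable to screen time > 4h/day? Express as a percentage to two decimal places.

36.45

Cells: a = 61, b = 14, c = 46, d = 43.
Risk in exposed = 61/75 = 0.81333; risk in unexposed = 46/89 = 0.51685.
RR = 0.81333/0.51685 = 1.57362
AR% = (RR − 1)/RR × 100 = (1.57362 − 1)/1.57362 × 100 = 36.4524%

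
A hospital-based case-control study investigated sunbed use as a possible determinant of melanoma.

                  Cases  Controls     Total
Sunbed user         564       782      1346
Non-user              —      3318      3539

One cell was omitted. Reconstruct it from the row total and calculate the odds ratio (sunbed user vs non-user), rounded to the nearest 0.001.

The missing cell is in the unexposed row: 3539 − 3318 = 221.
So a = 564, b = 782, c = 221, d = 3318.
OR = (a·d)/(b·c) = (564 × 3318) / (782 × 221) = 1871352 / 172822 = 10.82820

10.828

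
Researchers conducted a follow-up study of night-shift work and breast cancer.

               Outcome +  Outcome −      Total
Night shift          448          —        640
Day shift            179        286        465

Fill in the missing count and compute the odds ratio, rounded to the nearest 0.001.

3.728

The missing cell is in the exposed row: 640 − 448 = 192.
So a = 448, b = 192, c = 179, d = 286.
OR = (a·d)/(b·c) = (448 × 286) / (192 × 179) = 128128 / 34368 = 3.72812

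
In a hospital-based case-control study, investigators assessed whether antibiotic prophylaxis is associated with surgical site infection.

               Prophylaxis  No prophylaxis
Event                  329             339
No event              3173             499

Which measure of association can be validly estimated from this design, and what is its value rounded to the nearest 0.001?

Reading the table with exposure as columns: a = 329 (Prophylaxis, case), b = 3173 (Prophylaxis, non-case), c = 339 (No prophylaxis, case), d = 499.
This is a hospital-based case-control study: participants were sampled on outcome status, so risks in the source population cannot be estimated directly — relative risk is not valid here. The odds ratio is the appropriate measure.
OR = (a·d)/(b·c) = (329 × 499) / (3173 × 339) = 164171 / 1075647 = 0.15263

0.153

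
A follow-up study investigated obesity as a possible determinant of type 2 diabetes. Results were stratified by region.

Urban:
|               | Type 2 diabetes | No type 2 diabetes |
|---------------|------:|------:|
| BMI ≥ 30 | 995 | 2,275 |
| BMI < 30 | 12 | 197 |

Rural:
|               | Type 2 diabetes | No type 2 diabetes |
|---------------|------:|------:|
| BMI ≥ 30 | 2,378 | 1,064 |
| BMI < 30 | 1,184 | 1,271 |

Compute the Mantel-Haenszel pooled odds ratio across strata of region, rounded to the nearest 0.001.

OR_MH = Σ(aᵢdᵢ/nᵢ) / Σ(bᵢcᵢ/nᵢ), where nᵢ is the stratum total.
Stratum 1 (Urban): n = 3479; a·d/n = 995·197/3479 = 56.3423; b·c/n = 2275·12/3479 = 7.8471
Stratum 2 (Rural): n = 5897; a·d/n = 2378·1271/5897 = 512.5382; b·c/n = 1064·1184/5897 = 213.6300
OR_MH = (56.3423 + 512.5382) / (7.8471 + 213.6300) = 568.8806 / 221.4771 = 2.56858

2.569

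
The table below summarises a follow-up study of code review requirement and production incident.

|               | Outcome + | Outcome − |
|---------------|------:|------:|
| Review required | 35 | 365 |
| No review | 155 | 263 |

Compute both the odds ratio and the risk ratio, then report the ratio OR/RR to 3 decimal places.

Cells: a = 35, b = 365, c = 155, d = 263.
OR = (35·263)/(365·155) = 9205/56575 = 0.16270
Risk in exposed = 35/400 = 0.08750; risk in unexposed = 155/418 = 0.37081; RR = 0.23597
OR/RR = 0.16270 / 0.23597 = 0.68952
The outcome is not rare, so the OR lies further from 1 than the RR.

0.690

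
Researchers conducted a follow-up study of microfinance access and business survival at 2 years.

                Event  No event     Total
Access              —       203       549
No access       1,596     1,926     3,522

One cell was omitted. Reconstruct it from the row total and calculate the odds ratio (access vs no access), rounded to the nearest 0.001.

2.057

The missing cell is in the exposed row: 549 − 203 = 346.
So a = 346, b = 203, c = 1596, d = 1926.
OR = (a·d)/(b·c) = (346 × 1926) / (203 × 1596) = 666396 / 323988 = 2.05685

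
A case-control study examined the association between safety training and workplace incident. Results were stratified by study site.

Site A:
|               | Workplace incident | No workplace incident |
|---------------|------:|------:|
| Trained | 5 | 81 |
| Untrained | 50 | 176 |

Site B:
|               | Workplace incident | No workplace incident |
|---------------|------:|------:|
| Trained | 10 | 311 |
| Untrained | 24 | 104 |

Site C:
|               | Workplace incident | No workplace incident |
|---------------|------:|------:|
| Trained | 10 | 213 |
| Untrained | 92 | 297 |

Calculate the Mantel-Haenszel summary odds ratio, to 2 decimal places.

0.16

OR_MH = Σ(aᵢdᵢ/nᵢ) / Σ(bᵢcᵢ/nᵢ), where nᵢ is the stratum total.
Stratum 1 (Site A): n = 312; a·d/n = 5·176/312 = 2.8205; b·c/n = 81·50/312 = 12.9808
Stratum 2 (Site B): n = 449; a·d/n = 10·104/449 = 2.3163; b·c/n = 311·24/449 = 16.6236
Stratum 3 (Site C): n = 612; a·d/n = 10·297/612 = 4.8529; b·c/n = 213·92/612 = 32.0196
OR_MH = (2.8205 + 2.3163 + 4.8529) / (12.9808 + 16.6236 + 32.0196) = 9.9897 / 61.6240 = 0.16211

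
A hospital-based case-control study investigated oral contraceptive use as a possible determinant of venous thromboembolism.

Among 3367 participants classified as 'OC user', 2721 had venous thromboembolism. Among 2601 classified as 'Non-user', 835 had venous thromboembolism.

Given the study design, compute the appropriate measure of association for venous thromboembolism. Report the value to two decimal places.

8.91

From the description: a = 2721, b = 646, c = 835, d = 1766.
This is a hospital-based case-control study: participants were sampled on outcome status, so risks in the source population cannot be estimated directly — relative risk is not valid here. The odds ratio is the appropriate measure.
OR = (a·d)/(b·c) = (2721 × 1766) / (646 × 835) = 4805286 / 539410 = 8.90841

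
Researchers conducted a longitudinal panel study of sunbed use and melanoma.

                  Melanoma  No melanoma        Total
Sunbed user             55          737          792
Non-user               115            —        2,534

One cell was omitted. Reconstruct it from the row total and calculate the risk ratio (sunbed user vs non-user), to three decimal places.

The missing cell is in the unexposed row: 2534 − 115 = 2419.
So a = 55, b = 737, c = 115, d = 2419.
RR = [a/(a+b)] / [c/(c+d)] = (55/792) / (115/2534) = 0.06944/0.04538 = 1.53019

1.530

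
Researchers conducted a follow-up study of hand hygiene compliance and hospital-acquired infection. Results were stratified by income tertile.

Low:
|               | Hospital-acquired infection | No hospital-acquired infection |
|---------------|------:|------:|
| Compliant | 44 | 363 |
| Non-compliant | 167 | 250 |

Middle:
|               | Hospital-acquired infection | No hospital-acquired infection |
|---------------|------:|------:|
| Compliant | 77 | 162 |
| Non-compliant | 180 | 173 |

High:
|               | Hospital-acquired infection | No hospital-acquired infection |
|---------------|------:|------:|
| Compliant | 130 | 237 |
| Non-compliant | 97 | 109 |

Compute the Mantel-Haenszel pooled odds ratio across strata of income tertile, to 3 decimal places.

0.372

OR_MH = Σ(aᵢdᵢ/nᵢ) / Σ(bᵢcᵢ/nᵢ), where nᵢ is the stratum total.
Stratum 1 (Low): n = 824; a·d/n = 44·250/824 = 13.3495; b·c/n = 363·167/824 = 73.5692
Stratum 2 (Middle): n = 592; a·d/n = 77·173/592 = 22.5017; b·c/n = 162·180/592 = 49.2568
Stratum 3 (High): n = 573; a·d/n = 130·109/573 = 24.7295; b·c/n = 237·97/573 = 40.1204
OR_MH = (13.3495 + 22.5017 + 24.7295) / (73.5692 + 49.2568 + 40.1204) = 60.5807 / 162.9464 = 0.37178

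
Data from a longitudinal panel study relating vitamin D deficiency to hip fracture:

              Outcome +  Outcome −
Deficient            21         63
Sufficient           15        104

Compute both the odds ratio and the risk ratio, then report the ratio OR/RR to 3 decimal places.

Cells: a = 21, b = 63, c = 15, d = 104.
OR = (21·104)/(63·15) = 2184/945 = 2.31111
Risk in exposed = 21/84 = 0.25000; risk in unexposed = 15/119 = 0.12605; RR = 1.98333
OR/RR = 2.31111 / 1.98333 = 1.16527
The outcome is not rare, so the OR lies further from 1 than the RR.

1.165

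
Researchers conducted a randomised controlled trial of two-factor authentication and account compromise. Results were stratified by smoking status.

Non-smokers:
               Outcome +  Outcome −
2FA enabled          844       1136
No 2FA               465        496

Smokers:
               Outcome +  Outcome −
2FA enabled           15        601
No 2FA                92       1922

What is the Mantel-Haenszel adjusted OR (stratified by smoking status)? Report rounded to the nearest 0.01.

0.76

OR_MH = Σ(aᵢdᵢ/nᵢ) / Σ(bᵢcᵢ/nᵢ), where nᵢ is the stratum total.
Stratum 1 (Non-smokers): n = 2941; a·d/n = 844·496/2941 = 142.3407; b·c/n = 1136·465/2941 = 179.6124
Stratum 2 (Smokers): n = 2630; a·d/n = 15·1922/2630 = 10.9620; b·c/n = 601·92/2630 = 21.0236
OR_MH = (142.3407 + 10.9620) / (179.6124 + 21.0236) = 153.3027 / 200.6360 = 0.76408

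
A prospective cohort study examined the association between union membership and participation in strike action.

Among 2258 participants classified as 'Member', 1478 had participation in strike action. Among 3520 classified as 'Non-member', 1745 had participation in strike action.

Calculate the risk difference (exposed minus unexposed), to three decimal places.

From the description: a = 1478, b = 780, c = 1745, d = 1775.
Risk in exposed = 1478/2258 = 0.654562; risk in unexposed = 1745/3520 = 0.495739.
Risk difference = 0.654562 − 0.495739 = 0.158823

0.159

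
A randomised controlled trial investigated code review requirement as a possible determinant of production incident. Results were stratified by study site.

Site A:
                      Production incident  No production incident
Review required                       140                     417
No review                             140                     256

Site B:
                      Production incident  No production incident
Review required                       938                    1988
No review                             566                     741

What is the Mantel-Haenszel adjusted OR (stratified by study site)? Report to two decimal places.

OR_MH = Σ(aᵢdᵢ/nᵢ) / Σ(bᵢcᵢ/nᵢ), where nᵢ is the stratum total.
Stratum 1 (Site A): n = 953; a·d/n = 140·256/953 = 37.6076; b·c/n = 417·140/953 = 61.2592
Stratum 2 (Site B): n = 4233; a·d/n = 938·741/4233 = 164.1999; b·c/n = 1988·566/4233 = 265.8181
OR_MH = (37.6076 + 164.1999) / (61.2592 + 265.8181) = 201.8074 / 327.0773 = 0.61700

0.62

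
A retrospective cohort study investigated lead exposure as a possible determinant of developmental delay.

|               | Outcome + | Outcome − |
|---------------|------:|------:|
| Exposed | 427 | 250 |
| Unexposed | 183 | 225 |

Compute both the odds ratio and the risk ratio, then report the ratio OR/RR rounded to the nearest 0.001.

Cells: a = 427, b = 250, c = 183, d = 225.
OR = (427·225)/(250·183) = 96075/45750 = 2.10000
Risk in exposed = 427/677 = 0.63072; risk in unexposed = 183/408 = 0.44853; RR = 1.40620
OR/RR = 2.10000 / 1.40620 = 1.49338
The outcome is not rare, so the OR lies further from 1 than the RR.

1.493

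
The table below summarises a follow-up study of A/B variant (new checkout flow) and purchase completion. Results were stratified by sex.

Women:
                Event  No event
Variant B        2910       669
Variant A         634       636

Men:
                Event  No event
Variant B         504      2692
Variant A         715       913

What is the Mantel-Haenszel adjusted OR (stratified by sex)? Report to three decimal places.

OR_MH = Σ(aᵢdᵢ/nᵢ) / Σ(bᵢcᵢ/nᵢ), where nᵢ is the stratum total.
Stratum 1 (Women): n = 4849; a·d/n = 2910·636/4849 = 381.6787; b·c/n = 669·634/4849 = 87.4708
Stratum 2 (Men): n = 4824; a·d/n = 504·913/4824 = 95.3881; b·c/n = 2692·715/4824 = 399.0008
OR_MH = (381.6787 + 95.3881) / (87.4708 + 399.0008) = 477.0668 / 486.4716 = 0.98067

0.981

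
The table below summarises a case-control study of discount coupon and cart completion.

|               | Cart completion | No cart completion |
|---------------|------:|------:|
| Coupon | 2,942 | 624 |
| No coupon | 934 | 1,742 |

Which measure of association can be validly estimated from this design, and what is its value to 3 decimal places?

Cells: a = 2942, b = 624, c = 934, d = 1742.
This is a case-control study: participants were sampled on outcome status, so risks in the source population cannot be estimated directly — relative risk is not valid here. The odds ratio is the appropriate measure.
OR = (a·d)/(b·c) = (2942 × 1742) / (624 × 934) = 5124964 / 582816 = 8.79345

8.793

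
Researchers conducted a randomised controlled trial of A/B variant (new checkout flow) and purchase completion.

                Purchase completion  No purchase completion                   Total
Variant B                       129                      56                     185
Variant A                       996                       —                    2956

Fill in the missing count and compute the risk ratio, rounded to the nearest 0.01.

The missing cell is in the unexposed row: 2956 − 996 = 1960.
So a = 129, b = 56, c = 996, d = 1960.
RR = [a/(a+b)] / [c/(c+d)] = (129/185) / (996/2956) = 0.69730/0.33694 = 2.06949

2.07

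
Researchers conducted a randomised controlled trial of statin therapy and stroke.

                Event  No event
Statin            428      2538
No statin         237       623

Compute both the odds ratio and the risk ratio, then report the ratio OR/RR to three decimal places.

Cells: a = 428, b = 2538, c = 237, d = 623.
OR = (428·623)/(2538·237) = 266644/601506 = 0.44329
Risk in exposed = 428/2966 = 0.14430; risk in unexposed = 237/860 = 0.27558; RR = 0.52363
OR/RR = 0.44329 / 0.52363 = 0.84658
The outcome is not rare, so the OR lies further from 1 than the RR.

0.847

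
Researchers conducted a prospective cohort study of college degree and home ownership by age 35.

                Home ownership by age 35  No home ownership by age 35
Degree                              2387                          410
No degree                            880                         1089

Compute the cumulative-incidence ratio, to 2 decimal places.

1.91

Cells: a = 2387, b = 410, c = 880, d = 1089.
Risk in exposed = 2387/2797 = 0.85341; risk in unexposed = 880/1969 = 0.44693.
RR = 0.85341 / 0.44693 = 1.90951
The risk among the exposed is 1.91 times that among the unexposed.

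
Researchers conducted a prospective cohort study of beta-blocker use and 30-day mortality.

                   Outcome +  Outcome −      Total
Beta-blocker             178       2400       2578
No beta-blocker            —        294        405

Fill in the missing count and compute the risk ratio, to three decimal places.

0.252

The missing cell is in the unexposed row: 405 − 294 = 111.
So a = 178, b = 2400, c = 111, d = 294.
RR = [a/(a+b)] / [c/(c+d)] = (178/2578) / (111/405) = 0.06905/0.27407 = 0.25192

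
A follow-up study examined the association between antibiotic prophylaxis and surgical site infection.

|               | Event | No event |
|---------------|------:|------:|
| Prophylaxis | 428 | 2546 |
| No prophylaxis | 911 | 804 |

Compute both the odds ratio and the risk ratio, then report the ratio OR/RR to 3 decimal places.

Cells: a = 428, b = 2546, c = 911, d = 804.
OR = (428·804)/(2546·911) = 344112/2319406 = 0.14836
Risk in exposed = 428/2974 = 0.14391; risk in unexposed = 911/1715 = 0.53120; RR = 0.27092
OR/RR = 0.14836 / 0.27092 = 0.54761
The outcome is not rare, so the OR lies further from 1 than the RR.

0.548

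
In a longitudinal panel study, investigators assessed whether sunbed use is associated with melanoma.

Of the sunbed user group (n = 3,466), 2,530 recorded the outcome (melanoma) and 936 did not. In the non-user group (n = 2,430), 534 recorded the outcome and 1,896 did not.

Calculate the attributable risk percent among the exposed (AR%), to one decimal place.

69.9

From the description: a = 2530, b = 936, c = 534, d = 1896.
Risk in exposed = 2530/3466 = 0.72995; risk in unexposed = 534/2430 = 0.21975.
RR = 0.72995/0.21975 = 3.32167
AR% = (RR − 1)/RR × 100 = (3.32167 − 1)/3.32167 × 100 = 69.8947%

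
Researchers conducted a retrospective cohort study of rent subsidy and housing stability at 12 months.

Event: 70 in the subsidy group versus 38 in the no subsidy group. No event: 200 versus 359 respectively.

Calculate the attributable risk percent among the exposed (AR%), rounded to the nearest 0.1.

63.1

From the description: a = 70, b = 200, c = 38, d = 359.
Risk in exposed = 70/270 = 0.25926; risk in unexposed = 38/397 = 0.09572.
RR = 0.25926/0.09572 = 2.70858
AR% = (RR − 1)/RR × 100 = (2.70858 − 1)/2.70858 × 100 = 63.0802%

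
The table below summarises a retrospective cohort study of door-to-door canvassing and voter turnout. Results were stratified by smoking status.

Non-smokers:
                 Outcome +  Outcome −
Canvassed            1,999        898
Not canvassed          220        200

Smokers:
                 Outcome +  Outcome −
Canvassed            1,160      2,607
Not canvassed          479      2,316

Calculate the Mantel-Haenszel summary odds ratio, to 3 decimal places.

OR_MH = Σ(aᵢdᵢ/nᵢ) / Σ(bᵢcᵢ/nᵢ), where nᵢ is the stratum total.
Stratum 1 (Non-smokers): n = 3317; a·d/n = 1999·200/3317 = 120.5306; b·c/n = 898·220/3317 = 59.5598
Stratum 2 (Smokers): n = 6562; a·d/n = 1160·2316/6562 = 409.4118; b·c/n = 2607·479/6562 = 190.3007
OR_MH = (120.5306 + 409.4118) / (59.5598 + 190.3007) = 529.9424 / 249.8605 = 2.12095

2.121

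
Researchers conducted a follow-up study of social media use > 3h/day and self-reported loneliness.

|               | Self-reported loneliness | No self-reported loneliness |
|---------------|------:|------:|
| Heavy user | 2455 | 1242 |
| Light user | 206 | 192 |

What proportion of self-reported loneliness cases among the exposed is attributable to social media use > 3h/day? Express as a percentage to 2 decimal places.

22.06

Cells: a = 2455, b = 1242, c = 206, d = 192.
Risk in exposed = 2455/3697 = 0.66405; risk in unexposed = 206/398 = 0.51759.
RR = 0.66405/0.51759 = 1.28297
AR% = (RR − 1)/RR × 100 = (1.28297 − 1)/1.28297 × 100 = 22.0561%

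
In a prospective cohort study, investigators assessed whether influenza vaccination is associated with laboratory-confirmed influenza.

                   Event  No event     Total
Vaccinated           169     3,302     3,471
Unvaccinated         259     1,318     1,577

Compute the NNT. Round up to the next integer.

9

Risk in treated group = 169/3471 = 0.04869; risk in control = 259/1577 = 0.16424.
Absolute risk reduction = 0.16424 − 0.04869 = 0.11555
NNT = 1 / ARR = 1 / 0.11555 = 8.655 → round up → 9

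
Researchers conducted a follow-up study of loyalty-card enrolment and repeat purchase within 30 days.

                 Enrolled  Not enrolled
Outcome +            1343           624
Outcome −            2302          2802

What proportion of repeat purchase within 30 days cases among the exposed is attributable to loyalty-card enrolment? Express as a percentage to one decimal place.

50.6

Reading the table with exposure as columns: a = 1343 (Enrolled, case), b = 2302 (Enrolled, non-case), c = 624 (Not enrolled, case), d = 2802.
Risk in exposed = 1343/3645 = 0.36845; risk in unexposed = 624/3426 = 0.18214.
RR = 0.36845/0.18214 = 2.02293
AR% = (RR − 1)/RR × 100 = (2.02293 − 1)/2.02293 × 100 = 50.5668%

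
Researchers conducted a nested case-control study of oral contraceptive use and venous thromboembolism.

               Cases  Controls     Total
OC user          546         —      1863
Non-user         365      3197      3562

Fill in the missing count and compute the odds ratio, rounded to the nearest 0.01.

The missing cell is in the exposed row: 1863 − 546 = 1317.
So a = 546, b = 1317, c = 365, d = 3197.
OR = (a·d)/(b·c) = (546 × 3197) / (1317 × 365) = 1745562 / 480705 = 3.63125

3.63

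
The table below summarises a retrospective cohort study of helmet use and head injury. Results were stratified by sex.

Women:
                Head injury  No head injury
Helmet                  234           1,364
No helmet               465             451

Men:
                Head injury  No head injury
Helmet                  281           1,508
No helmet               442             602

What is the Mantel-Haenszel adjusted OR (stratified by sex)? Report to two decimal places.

OR_MH = Σ(aᵢdᵢ/nᵢ) / Σ(bᵢcᵢ/nᵢ), where nᵢ is the stratum total.
Stratum 1 (Women): n = 2514; a·d/n = 234·451/2514 = 41.9785; b·c/n = 1364·465/2514 = 252.2912
Stratum 2 (Men): n = 2833; a·d/n = 281·602/2833 = 59.7113; b·c/n = 1508·442/2833 = 235.2757
OR_MH = (41.9785 + 59.7113) / (252.2912 + 235.2757) = 101.6898 / 487.5668 = 0.20857

0.21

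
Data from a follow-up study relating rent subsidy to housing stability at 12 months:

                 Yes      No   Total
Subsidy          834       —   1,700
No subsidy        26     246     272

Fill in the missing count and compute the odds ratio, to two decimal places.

9.11

The missing cell is in the exposed row: 1700 − 834 = 866.
So a = 834, b = 866, c = 26, d = 246.
OR = (a·d)/(b·c) = (834 × 246) / (866 × 26) = 205164 / 22516 = 9.11192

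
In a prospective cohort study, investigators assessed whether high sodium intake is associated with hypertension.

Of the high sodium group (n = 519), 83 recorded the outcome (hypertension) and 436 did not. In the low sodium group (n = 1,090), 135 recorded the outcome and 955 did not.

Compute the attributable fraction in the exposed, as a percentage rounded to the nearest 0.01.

From the description: a = 83, b = 436, c = 135, d = 955.
Risk in exposed = 83/519 = 0.15992; risk in unexposed = 135/1090 = 0.12385.
RR = 0.15992/0.12385 = 1.29123
AR% = (RR − 1)/RR × 100 = (1.29123 − 1)/1.29123 × 100 = 22.5544%

22.55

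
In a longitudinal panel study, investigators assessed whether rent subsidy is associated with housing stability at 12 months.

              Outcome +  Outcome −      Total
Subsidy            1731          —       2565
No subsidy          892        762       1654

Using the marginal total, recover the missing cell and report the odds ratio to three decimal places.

The missing cell is in the exposed row: 2565 − 1731 = 834.
So a = 1731, b = 834, c = 892, d = 762.
OR = (a·d)/(b·c) = (1731 × 762) / (834 × 892) = 1319022 / 743928 = 1.77305

1.773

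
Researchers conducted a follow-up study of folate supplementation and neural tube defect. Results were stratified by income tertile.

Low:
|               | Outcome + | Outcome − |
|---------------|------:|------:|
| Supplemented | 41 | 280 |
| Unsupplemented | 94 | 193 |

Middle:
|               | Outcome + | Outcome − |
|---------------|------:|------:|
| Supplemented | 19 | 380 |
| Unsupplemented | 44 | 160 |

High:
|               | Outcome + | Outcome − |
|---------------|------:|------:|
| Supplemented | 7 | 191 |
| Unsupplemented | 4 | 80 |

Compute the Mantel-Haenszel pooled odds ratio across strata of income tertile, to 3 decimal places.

OR_MH = Σ(aᵢdᵢ/nᵢ) / Σ(bᵢcᵢ/nᵢ), where nᵢ is the stratum total.
Stratum 1 (Low): n = 608; a·d/n = 41·193/608 = 13.0148; b·c/n = 280·94/608 = 43.2895
Stratum 2 (Middle): n = 603; a·d/n = 19·160/603 = 5.0415; b·c/n = 380·44/603 = 27.7280
Stratum 3 (High): n = 282; a·d/n = 7·80/282 = 1.9858; b·c/n = 191·4/282 = 2.7092
OR_MH = (13.0148 + 5.0415 + 1.9858) / (43.2895 + 27.7280 + 2.7092) = 20.0421 / 73.7267 = 0.27184

0.272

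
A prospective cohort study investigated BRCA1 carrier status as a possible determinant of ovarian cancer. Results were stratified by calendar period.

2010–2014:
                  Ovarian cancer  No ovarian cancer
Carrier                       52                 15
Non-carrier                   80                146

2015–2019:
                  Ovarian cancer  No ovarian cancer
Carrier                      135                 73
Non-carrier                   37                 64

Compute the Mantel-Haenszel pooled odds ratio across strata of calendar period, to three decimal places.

4.197

OR_MH = Σ(aᵢdᵢ/nᵢ) / Σ(bᵢcᵢ/nᵢ), where nᵢ is the stratum total.
Stratum 1 (2010–2014): n = 293; a·d/n = 52·146/293 = 25.9113; b·c/n = 15·80/293 = 4.0956
Stratum 2 (2015–2019): n = 309; a·d/n = 135·64/309 = 27.9612; b·c/n = 73·37/309 = 8.7411
OR_MH = (25.9113 + 27.9612) / (4.0956 + 8.7411) = 53.8724 / 12.8367 = 4.19676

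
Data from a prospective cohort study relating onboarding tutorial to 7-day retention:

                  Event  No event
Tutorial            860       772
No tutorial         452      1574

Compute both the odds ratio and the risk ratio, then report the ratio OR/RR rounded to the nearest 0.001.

Cells: a = 860, b = 772, c = 452, d = 1574.
OR = (860·1574)/(772·452) = 1353640/348944 = 3.87925
Risk in exposed = 860/1632 = 0.52696; risk in unexposed = 452/2026 = 0.22310; RR = 2.36200
OR/RR = 3.87925 / 2.36200 = 1.64236
The outcome is not rare, so the OR lies further from 1 than the RR.

1.642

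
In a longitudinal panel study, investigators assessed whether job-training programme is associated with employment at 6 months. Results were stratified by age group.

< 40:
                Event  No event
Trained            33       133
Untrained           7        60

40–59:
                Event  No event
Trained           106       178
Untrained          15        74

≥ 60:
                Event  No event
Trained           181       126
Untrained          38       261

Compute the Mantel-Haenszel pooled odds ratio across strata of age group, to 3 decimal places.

5.641

OR_MH = Σ(aᵢdᵢ/nᵢ) / Σ(bᵢcᵢ/nᵢ), where nᵢ is the stratum total.
Stratum 1 (< 40): n = 233; a·d/n = 33·60/233 = 8.4979; b·c/n = 133·7/233 = 3.9957
Stratum 2 (40–59): n = 373; a·d/n = 106·74/373 = 21.0295; b·c/n = 178·15/373 = 7.1582
Stratum 3 (≥ 60): n = 606; a·d/n = 181·261/606 = 77.9554; b·c/n = 126·38/606 = 7.9010
OR_MH = (8.4979 + 21.0295 + 77.9554) / (3.9957 + 7.1582 + 7.9010) = 107.4828 / 19.0549 = 5.64070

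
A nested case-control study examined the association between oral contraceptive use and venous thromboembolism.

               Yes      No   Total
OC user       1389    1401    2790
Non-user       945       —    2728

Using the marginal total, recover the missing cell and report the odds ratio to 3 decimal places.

The missing cell is in the unexposed row: 2728 − 945 = 1783.
So a = 1389, b = 1401, c = 945, d = 1783.
OR = (a·d)/(b·c) = (1389 × 1783) / (1401 × 945) = 2476587 / 1323945 = 1.87061

1.871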